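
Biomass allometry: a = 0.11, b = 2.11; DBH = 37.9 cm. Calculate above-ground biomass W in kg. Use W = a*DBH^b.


Formula: W = a * DBH^b  (allometric power law)
DBH^b = 37.9^2.11 = 2142.539
W = 0.11 * 2142.539 = 235.7 kg

235.7


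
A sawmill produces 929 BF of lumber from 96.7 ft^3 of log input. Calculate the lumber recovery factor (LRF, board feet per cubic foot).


Formula: LRF = Lumber Output (BF) / Log Input (ft^3)
LRF = 929 BF / 96.7 ft^3
LRF = 9.61 BF/ft^3

9.61


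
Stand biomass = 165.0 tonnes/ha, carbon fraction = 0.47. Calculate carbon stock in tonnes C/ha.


Formula: Carbon Stock = Biomass * Carbon Fraction
C = 165.0 t/ha * 0.47
C = 77.6 t C/ha

77.6


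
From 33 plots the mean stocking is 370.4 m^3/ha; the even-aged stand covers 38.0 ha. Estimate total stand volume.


Formula: Total Volume = Mean Volume per ha * Total Area
Total Volume = 370.4 m^3/ha * 38.0 ha
Total Volume = 14075 m^3

14075


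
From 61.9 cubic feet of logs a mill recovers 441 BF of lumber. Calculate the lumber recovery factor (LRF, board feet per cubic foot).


Formula: LRF = Lumber Output (BF) / Log Input (ft^3)
LRF = 441 BF / 61.9 ft^3
LRF = 7.12 BF/ft^3

7.12


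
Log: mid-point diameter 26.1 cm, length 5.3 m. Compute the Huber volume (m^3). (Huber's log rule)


Huber: V = Am * L,  Am = pi*(Dm/200)^2
Am = pi*(26.1/200)^2 = 0.053502 m^2
V = 0.053502*5.3 = 0.2836 m^3

0.2836


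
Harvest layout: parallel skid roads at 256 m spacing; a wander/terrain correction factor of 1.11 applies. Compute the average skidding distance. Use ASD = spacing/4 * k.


Formula: ASD = (spacing / 4) * correction
Uncorrected distance = spacing / 4 = 256 / 4 = 64 m
ASD = 64 * 1.11 = 71 m

71


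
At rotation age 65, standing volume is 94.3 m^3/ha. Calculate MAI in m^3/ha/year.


Formula: MAI = Total Volume / Stand Age
MAI = 94.3 m^3/ha / 65 years
MAI = 1.45 m^3/ha/year

1.45


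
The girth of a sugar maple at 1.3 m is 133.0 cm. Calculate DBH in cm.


Formula: DBH = C / pi
DBH = 133.0 / pi
pi = 3.14159...
DBH = 42.3 cm

42.3


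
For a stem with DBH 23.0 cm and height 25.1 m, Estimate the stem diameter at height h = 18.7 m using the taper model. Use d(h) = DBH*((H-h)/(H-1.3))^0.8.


Taper: d(h) = DBH * ((H - h) / (H - 1.3))^0.8
Numerator = H - h = 25.1 - 18.7 = 6.4 m
Denominator = H - 1.3 = 25.1 - 1.3 = 23.8 m
Ratio = 6.4 / 23.8 = 0.26891
d = 23.0 * 0.26891^0.8 = 8.0 cm

8.0


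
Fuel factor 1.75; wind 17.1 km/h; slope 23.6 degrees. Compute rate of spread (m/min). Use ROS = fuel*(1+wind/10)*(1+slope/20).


Formula: ROS = fuel * (1 + wind/10) * (1 + slope/20)
Wind factor = 1 + 17.1/10 = 2.71
Slope factor = 1 + 23.6/20 = 2.18
ROS = 1.75 * 2.71 * 2.18 = 10.34 m/min

10.34


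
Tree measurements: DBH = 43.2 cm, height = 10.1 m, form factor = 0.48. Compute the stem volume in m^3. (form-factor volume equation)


Formula: V = pi * (DBH/200)^2 * H * ff
Radius = DBH/200 = 43.2/200 = 0.216 m
Radius^2 = 0.216^2 = 0.046656 m^2
V = pi * 0.046656 * 10.1 * 0.48
V = 0.711 m^3

0.711


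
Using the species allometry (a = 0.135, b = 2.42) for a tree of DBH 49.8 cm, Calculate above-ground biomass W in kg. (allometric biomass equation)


Formula: W = a * DBH^b  (allometric power law)
DBH^b = 49.8^2.42 = 12802.5066
W = 0.135 * 12802.5066 = 1728.3 kg

1728.3


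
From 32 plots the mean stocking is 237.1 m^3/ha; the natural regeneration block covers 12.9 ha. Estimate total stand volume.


Formula: Total Volume = Mean Volume per ha * Total Area
Total Volume = 237.1 m^3/ha * 12.9 ha
Total Volume = 3059 m^3

3059


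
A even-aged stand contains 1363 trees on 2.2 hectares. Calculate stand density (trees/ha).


Formula: Stand Density = N_trees / Area_ha
Density = 1363 trees / 2.2 ha
Density = 620 trees/ha

620


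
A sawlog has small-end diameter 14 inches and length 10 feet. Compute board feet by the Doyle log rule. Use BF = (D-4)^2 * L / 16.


Doyle: BF = (D - 4)^2 * L / 16
Adjusted diameter = 14 - 4 = 10 in
(D-4)^2 = 10^2 = 100
BF = 100 * 10 / 16 = 63 BF

63


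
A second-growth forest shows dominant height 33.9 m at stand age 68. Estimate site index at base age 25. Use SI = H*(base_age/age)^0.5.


Formula: SI = H_dom * (base_age / age)^0.5
Age ratio = 25 / 68 = 0.36765
sqrt(age_ratio) = 0.60634
SI = 33.9 * 0.60634 = 20.6 m

20.6


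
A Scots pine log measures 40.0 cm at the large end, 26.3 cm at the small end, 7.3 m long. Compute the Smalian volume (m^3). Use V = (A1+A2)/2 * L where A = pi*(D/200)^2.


Smalian: V = (A1 + A2)/2 * L,  A = pi*(D/200)^2
A1 = pi*(40.0/200)^2 = 0.125664 m^2
A2 = pi*(26.3/200)^2 = 0.054325 m^2
V = (0.125664+0.054325)/2*7.3 = 0.657 m^3

0.657


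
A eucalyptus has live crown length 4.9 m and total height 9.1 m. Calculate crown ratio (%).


Formula: Crown Ratio = (Crown Length / Total Height) * 100
CR = (4.9 m / 9.1 m) * 100
CR = 0.5385 * 100 = 53.8%

53.8


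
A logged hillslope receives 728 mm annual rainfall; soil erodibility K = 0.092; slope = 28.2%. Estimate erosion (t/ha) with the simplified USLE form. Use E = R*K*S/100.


Formula: E = R * K * S / 100  (simplified USLE)
R * K = 728 * 0.092 = 66.976
E = 66.976 * 28.2 / 100 = 18.89 t/ha

18.89


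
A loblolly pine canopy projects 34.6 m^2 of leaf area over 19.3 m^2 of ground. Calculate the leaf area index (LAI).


Formula: LAI = total leaf area / ground area  (dimensionless)
LAI = 34.6 m^2 / 19.3 m^2
LAI = 1.79

1.79


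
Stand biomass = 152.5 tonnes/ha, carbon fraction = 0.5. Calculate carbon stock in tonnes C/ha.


Formula: Carbon Stock = Biomass * Carbon Fraction
C = 152.5 t/ha * 0.5
C = 76.3 t C/ha

76.3


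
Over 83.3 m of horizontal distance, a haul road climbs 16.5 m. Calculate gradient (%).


Formula: Gradient = rise / run * 100
Gradient = 16.5 / 83.3 * 100 = 19.8%

19.8


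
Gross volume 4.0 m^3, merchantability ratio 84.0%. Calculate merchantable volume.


Formula: MV = V_total * (merchantable_pct / 100)
Merchantable fraction = 84.0% / 100 = 0.84
MV = 4.0 m^3 * 0.84 = 3.36 m^3

3.36


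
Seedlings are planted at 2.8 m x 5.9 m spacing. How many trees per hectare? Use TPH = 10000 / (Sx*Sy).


Formula: TPH = 10000 m^2/ha / (spacing_x * spacing_y)
Area per tree = 2.8 m * 5.9 m = 16.52 m^2
TPH = 10000 / 16.52 = 605 trees/ha

605


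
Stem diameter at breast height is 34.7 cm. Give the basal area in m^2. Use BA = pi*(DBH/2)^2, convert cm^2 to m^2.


Formula: BA = pi * (DBH/2)^2 / 10000  (cm^2 to m^2)
Radius = DBH/2 = 34.7/2 = 17.35 cm
BA = pi * 17.35^2 / 10000
   = 945.6901 cm^2 / 10000
   = 0.0946 m^2

0.0946


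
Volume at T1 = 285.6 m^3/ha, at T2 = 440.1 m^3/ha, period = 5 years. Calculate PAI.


Formula: PAI = (V_T2 - V_T1) / (T2 - T1)
Volume increment = 440.1 - 285.6 = 154.5 m^3/ha
PAI = 154.5 / 5 = 30.9 m^3/ha/year

30.9


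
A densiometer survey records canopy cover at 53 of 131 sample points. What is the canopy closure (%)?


Formula: Canopy closure = covered points / total points * 100
Closure = 53 / 131 * 100
Closure = 0.4046 * 100 = 40.5%

40.5


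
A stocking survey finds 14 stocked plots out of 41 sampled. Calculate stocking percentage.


Formula: Stocking % = stocked plots / total plots * 100
Stocking = 14 / 41 * 100
Stocking = 0.3415 * 100 = 34.1%

34.1


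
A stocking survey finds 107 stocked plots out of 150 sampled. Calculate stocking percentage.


Formula: Stocking % = stocked plots / total plots * 100
Stocking = 107 / 150 * 100
Stocking = 0.7133 * 100 = 71.3%

71.3


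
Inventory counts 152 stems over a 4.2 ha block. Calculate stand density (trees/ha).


Formula: Stand Density = N_trees / Area_ha
Density = 152 trees / 4.2 ha
Density = 36 trees/ha

36


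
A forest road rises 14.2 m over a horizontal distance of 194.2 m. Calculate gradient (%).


Formula: Gradient = rise / run * 100
Gradient = 14.2 / 194.2 * 100 = 7.3%

7.3


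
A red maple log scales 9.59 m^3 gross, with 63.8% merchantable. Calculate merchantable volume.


Formula: MV = V_total * (merchantable_pct / 100)
Merchantable fraction = 63.8% / 100 = 0.638
MV = 9.59 m^3 * 0.638 = 6.118 m^3

6.118


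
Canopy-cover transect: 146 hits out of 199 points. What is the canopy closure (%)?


Formula: Canopy closure = covered points / total points * 100
Closure = 146 / 199 * 100
Closure = 0.7337 * 100 = 73.4%

73.4


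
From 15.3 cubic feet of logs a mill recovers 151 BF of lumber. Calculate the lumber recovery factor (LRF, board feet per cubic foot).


Formula: LRF = Lumber Output (BF) / Log Input (ft^3)
LRF = 151 BF / 15.3 ft^3
LRF = 9.87 BF/ft^3

9.87


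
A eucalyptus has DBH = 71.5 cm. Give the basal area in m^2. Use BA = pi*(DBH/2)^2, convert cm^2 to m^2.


Formula: BA = pi * (DBH/2)^2 / 10000  (cm^2 to m^2)
Radius = DBH/2 = 71.5/2 = 35.75 cm
BA = pi * 35.75^2 / 10000
   = 4015.1518 cm^2 / 10000
   = 0.4015 m^2

0.4015


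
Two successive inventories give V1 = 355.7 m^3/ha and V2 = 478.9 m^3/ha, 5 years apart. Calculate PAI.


Formula: PAI = (V_T2 - V_T1) / (T2 - T1)
Volume increment = 478.9 - 355.7 = 123.2 m^3/ha
PAI = 123.2 / 5 = 24.64 m^3/ha/year

24.64


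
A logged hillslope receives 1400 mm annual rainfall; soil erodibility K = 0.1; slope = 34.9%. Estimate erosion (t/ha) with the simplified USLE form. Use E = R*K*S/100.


Formula: E = R * K * S / 100  (simplified USLE)
R * K = 1400 * 0.1 = 140.0
E = 140.0 * 34.9 / 100 = 48.86 t/ha

48.86


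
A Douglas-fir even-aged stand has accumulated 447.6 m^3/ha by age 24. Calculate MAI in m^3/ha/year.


Formula: MAI = Total Volume / Stand Age
MAI = 447.6 m^3/ha / 24 years
MAI = 18.65 m^3/ha/year

18.65


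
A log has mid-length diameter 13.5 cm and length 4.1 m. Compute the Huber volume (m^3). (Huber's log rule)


Huber: V = Am * L,  Am = pi*(Dm/200)^2
Am = pi*(13.5/200)^2 = 0.014314 m^2
V = 0.014314*4.1 = 0.0587 m^3

0.0587


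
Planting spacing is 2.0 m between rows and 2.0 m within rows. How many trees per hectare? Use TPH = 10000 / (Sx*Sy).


Formula: TPH = 10000 m^2/ha / (spacing_x * spacing_y)
Area per tree = 2.0 m * 2.0 m = 4.0 m^2
TPH = 10000 / 4.0 = 2500 trees/ha

2500


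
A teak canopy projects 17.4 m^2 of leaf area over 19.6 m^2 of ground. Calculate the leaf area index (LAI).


Formula: LAI = total leaf area / ground area  (dimensionless)
LAI = 17.4 m^2 / 19.6 m^2
LAI = 0.89

0.89


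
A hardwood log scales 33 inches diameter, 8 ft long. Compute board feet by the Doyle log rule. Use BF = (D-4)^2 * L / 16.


Doyle: BF = (D - 4)^2 * L / 16
Adjusted diameter = 33 - 4 = 29 in
(D-4)^2 = 29^2 = 841
BF = 841 * 8 / 16 = 421 BF

421


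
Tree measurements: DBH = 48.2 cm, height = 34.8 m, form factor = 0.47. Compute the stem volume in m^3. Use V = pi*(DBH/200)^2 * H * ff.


Formula: V = pi * (DBH/200)^2 * H * ff
Radius = DBH/200 = 48.2/200 = 0.241 m
Radius^2 = 0.241^2 = 0.058081 m^2
V = pi * 0.058081 * 34.8 * 0.47
V = 2.984 m^3

2.984


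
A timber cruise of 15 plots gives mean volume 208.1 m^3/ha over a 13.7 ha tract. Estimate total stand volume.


Formula: Total Volume = Mean Volume per ha * Total Area
Total Volume = 208.1 m^3/ha * 13.7 ha
Total Volume = 2851 m^3

2851


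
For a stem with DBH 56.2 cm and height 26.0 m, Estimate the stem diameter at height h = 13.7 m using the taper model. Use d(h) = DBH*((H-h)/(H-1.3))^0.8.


Taper: d(h) = DBH * ((H - h) / (H - 1.3))^0.8
Numerator = H - h = 26.0 - 13.7 = 12.3 m
Denominator = H - 1.3 = 26.0 - 1.3 = 24.7 m
Ratio = 12.3 / 24.7 = 0.49798
d = 56.2 * 0.49798^0.8 = 32.2 cm

32.2


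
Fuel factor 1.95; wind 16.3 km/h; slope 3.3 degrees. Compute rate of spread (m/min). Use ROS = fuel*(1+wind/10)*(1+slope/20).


Formula: ROS = fuel * (1 + wind/10) * (1 + slope/20)
Wind factor = 1 + 16.3/10 = 2.63
Slope factor = 1 + 3.3/20 = 1.165
ROS = 1.95 * 2.63 * 1.165 = 5.97 m/min

5.97


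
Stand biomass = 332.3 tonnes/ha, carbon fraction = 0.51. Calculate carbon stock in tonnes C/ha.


Formula: Carbon Stock = Biomass * Carbon Fraction
C = 332.3 t/ha * 0.51
C = 169.5 t C/ha

169.5


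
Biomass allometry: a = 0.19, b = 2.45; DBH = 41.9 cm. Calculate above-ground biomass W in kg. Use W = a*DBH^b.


Formula: W = a * DBH^b  (allometric power law)
DBH^b = 41.9^2.45 = 9428.1038
W = 0.19 * 9428.1038 = 1791.3 kg

1791.3


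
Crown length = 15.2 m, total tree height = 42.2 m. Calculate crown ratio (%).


Formula: Crown Ratio = (Crown Length / Total Height) * 100
CR = (15.2 m / 42.2 m) * 100
CR = 0.3602 * 100 = 36.0%

36.0


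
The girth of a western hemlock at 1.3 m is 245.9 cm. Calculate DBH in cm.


Formula: DBH = C / pi
DBH = 245.9 / pi
pi = 3.14159...
DBH = 78.3 cm

78.3


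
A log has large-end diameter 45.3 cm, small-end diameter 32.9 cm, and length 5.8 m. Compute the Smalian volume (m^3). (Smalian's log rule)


Smalian: V = (A1 + A2)/2 * L,  A = pi*(D/200)^2
A1 = pi*(45.3/200)^2 = 0.161171 m^2
A2 = pi*(32.9/200)^2 = 0.085012 m^2
V = (0.161171+0.085012)/2*5.8 = 0.7139 m^3

0.7139


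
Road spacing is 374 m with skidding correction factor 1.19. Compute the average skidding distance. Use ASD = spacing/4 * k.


Formula: ASD = (spacing / 4) * correction
Uncorrected distance = spacing / 4 = 374 / 4 = 93.5 m
ASD = 93.5 * 1.19 = 111 m

111


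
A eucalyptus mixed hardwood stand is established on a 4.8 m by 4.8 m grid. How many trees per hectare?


Formula: TPH = 10000 m^2/ha / (spacing_x * spacing_y)
Area per tree = 4.8 m * 4.8 m = 23.04 m^2
TPH = 10000 / 23.04 = 434 trees/ha

434


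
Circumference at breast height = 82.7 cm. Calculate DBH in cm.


Formula: DBH = C / pi
DBH = 82.7 / pi
pi = 3.14159...
DBH = 26.3 cm

26.3


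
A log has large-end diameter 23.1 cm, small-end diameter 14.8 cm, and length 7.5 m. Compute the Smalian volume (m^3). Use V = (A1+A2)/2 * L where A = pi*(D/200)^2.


Smalian: V = (A1 + A2)/2 * L,  A = pi*(D/200)^2
A1 = pi*(23.1/200)^2 = 0.04191 m^2
A2 = pi*(14.8/200)^2 = 0.017203 m^2
V = (0.04191+0.017203)/2*7.5 = 0.2217 m^3

0.2217


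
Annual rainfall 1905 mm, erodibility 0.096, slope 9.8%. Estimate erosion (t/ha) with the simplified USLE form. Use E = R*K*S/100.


Formula: E = R * K * S / 100  (simplified USLE)
R * K = 1905 * 0.096 = 182.88
E = 182.88 * 9.8 / 100 = 17.92 t/ha

17.92


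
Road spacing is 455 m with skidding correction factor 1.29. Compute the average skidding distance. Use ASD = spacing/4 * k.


Formula: ASD = (spacing / 4) * correction
Uncorrected distance = spacing / 4 = 455 / 4 = 113.75 m
ASD = 113.75 * 1.29 = 147 m

147


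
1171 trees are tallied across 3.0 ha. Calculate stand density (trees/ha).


Formula: Stand Density = N_trees / Area_ha
Density = 1171 trees / 3.0 ha
Density = 390 trees/ha

390


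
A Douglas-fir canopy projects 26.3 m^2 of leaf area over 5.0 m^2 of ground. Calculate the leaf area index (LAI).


Formula: LAI = total leaf area / ground area  (dimensionless)
LAI = 26.3 m^2 / 5.0 m^2
LAI = 5.26

5.26


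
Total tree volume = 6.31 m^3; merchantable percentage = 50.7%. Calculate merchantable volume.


Formula: MV = V_total * (merchantable_pct / 100)
Merchantable fraction = 50.7% / 100 = 0.507
MV = 6.31 m^3 * 0.507 = 3.199 m^3

3.199


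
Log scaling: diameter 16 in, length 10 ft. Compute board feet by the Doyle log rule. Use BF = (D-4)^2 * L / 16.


Doyle: BF = (D - 4)^2 * L / 16
Adjusted diameter = 16 - 4 = 12 in
(D-4)^2 = 12^2 = 144
BF = 144 * 10 / 16 = 90 BF

90


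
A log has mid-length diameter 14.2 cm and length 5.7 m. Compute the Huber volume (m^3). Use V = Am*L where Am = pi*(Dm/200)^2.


Huber: V = Am * L,  Am = pi*(Dm/200)^2
Am = pi*(14.2/200)^2 = 0.015837 m^2
V = 0.015837*5.7 = 0.0903 m^3

0.0903


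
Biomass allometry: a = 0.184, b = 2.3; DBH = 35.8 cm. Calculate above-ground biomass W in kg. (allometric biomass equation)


Formula: W = a * DBH^b  (allometric power law)
DBH^b = 35.8^2.3 = 3749.134
W = 0.184 * 3749.134 = 689.8 kg

689.8


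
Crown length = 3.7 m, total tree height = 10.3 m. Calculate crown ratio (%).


Formula: Crown Ratio = (Crown Length / Total Height) * 100
CR = (3.7 m / 10.3 m) * 100
CR = 0.3592 * 100 = 35.9%

35.9


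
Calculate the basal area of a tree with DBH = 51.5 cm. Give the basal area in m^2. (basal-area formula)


Formula: BA = pi * (DBH/2)^2 / 10000  (cm^2 to m^2)
Radius = DBH/2 = 51.5/2 = 25.75 cm
BA = pi * 25.75^2 / 10000
   = 2083.0723 cm^2 / 10000
   = 0.2083 m^2

0.2083


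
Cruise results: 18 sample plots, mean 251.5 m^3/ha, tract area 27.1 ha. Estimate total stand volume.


Formula: Total Volume = Mean Volume per ha * Total Area
Total Volume = 251.5 m^3/ha * 27.1 ha
Total Volume = 6816 m^3

6816


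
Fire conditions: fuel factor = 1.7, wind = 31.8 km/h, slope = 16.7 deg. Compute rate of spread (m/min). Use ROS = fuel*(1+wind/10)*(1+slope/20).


Formula: ROS = fuel * (1 + wind/10) * (1 + slope/20)
Wind factor = 1 + 31.8/10 = 4.18
Slope factor = 1 + 16.7/20 = 1.835
ROS = 1.7 * 4.18 * 1.835 = 13.04 m/min

13.04


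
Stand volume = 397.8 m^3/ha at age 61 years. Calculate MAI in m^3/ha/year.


Formula: MAI = Total Volume / Stand Age
MAI = 397.8 m^3/ha / 61 years
MAI = 6.52 m^3/ha/year

6.52


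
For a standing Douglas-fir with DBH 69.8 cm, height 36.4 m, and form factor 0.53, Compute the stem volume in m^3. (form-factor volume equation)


Formula: V = pi * (DBH/200)^2 * H * ff
Radius = DBH/200 = 69.8/200 = 0.349 m
Radius^2 = 0.349^2 = 0.121801 m^2
V = pi * 0.121801 * 36.4 * 0.53
V = 7.382 m^3

7.382


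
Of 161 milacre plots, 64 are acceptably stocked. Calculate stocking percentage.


Formula: Stocking % = stocked plots / total plots * 100
Stocking = 64 / 161 * 100
Stocking = 0.3975 * 100 = 39.8%

39.8


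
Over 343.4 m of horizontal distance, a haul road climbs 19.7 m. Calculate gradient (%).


Formula: Gradient = rise / run * 100
Gradient = 19.7 / 343.4 * 100 = 5.7%

5.7


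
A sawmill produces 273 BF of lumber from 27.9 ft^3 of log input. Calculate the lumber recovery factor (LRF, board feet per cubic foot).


Formula: LRF = Lumber Output (BF) / Log Input (ft^3)
LRF = 273 BF / 27.9 ft^3
LRF = 9.78 BF/ft^3

9.78


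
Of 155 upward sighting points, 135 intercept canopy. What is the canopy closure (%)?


Formula: Canopy closure = covered points / total points * 100
Closure = 135 / 155 * 100
Closure = 0.871 * 100 = 87.1%

87.1


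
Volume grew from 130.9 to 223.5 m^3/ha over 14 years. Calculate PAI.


Formula: PAI = (V_T2 - V_T1) / (T2 - T1)
Volume increment = 223.5 - 130.9 = 92.6 m^3/ha
PAI = 92.6 / 14 = 6.61 m^3/ha/year

6.61


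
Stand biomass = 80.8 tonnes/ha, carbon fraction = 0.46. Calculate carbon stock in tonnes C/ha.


Formula: Carbon Stock = Biomass * Carbon Fraction
C = 80.8 t/ha * 0.46
C = 37.2 t C/ha

37.2


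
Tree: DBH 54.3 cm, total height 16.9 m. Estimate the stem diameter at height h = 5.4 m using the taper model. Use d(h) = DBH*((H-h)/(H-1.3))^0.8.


Taper: d(h) = DBH * ((H - h) / (H - 1.3))^0.8
Numerator = H - h = 16.9 - 5.4 = 11.5 m
Denominator = H - 1.3 = 16.9 - 1.3 = 15.6 m
Ratio = 11.5 / 15.6 = 0.73718
d = 54.3 * 0.73718^0.8 = 42.5 cm

42.5


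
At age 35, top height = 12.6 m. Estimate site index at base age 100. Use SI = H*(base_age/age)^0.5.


Formula: SI = H_dom * (base_age / age)^0.5
Age ratio = 100 / 35 = 2.85714
sqrt(age_ratio) = 1.69031
SI = 12.6 * 1.69031 = 21.3 m

21.3


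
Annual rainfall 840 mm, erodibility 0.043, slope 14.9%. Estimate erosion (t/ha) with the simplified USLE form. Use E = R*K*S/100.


Formula: E = R * K * S / 100  (simplified USLE)
R * K = 840 * 0.043 = 36.12
E = 36.12 * 14.9 / 100 = 5.38 t/ha

5.38


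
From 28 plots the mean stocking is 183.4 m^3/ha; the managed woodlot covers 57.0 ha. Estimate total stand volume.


Formula: Total Volume = Mean Volume per ha * Total Area
Total Volume = 183.4 m^3/ha * 57.0 ha
Total Volume = 10454 m^3

10454


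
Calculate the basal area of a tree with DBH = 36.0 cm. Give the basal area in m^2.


Formula: BA = pi * (DBH/2)^2 / 10000  (cm^2 to m^2)
Radius = DBH/2 = 36.0/2 = 18.0 cm
BA = pi * 18.0^2 / 10000
   = 1017.876 cm^2 / 10000
   = 0.1018 m^2

0.1018


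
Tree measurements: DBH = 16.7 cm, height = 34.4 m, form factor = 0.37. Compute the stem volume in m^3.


Formula: V = pi * (DBH/200)^2 * H * ff
Radius = DBH/200 = 16.7/200 = 0.0835 m
Radius^2 = 0.0835^2 = 0.00697225 m^2
V = pi * 0.00697225 * 34.4 * 0.37
V = 0.279 m^3

0.279


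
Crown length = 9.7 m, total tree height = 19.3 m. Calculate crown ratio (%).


Formula: Crown Ratio = (Crown Length / Total Height) * 100
CR = (9.7 m / 19.3 m) * 100
CR = 0.5026 * 100 = 50.3%

50.3


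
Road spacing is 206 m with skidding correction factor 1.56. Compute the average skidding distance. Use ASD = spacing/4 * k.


Formula: ASD = (spacing / 4) * correction
Uncorrected distance = spacing / 4 = 206 / 4 = 51.5 m
ASD = 51.5 * 1.56 = 80 m

80


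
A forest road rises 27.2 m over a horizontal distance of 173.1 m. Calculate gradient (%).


Formula: Gradient = rise / run * 100
Gradient = 27.2 / 173.1 * 100 = 15.7%

15.7


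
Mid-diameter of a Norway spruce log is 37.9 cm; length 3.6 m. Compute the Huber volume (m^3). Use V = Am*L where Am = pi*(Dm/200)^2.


Huber: V = Am * L,  Am = pi*(Dm/200)^2
Am = pi*(37.9/200)^2 = 0.112815 m^2
V = 0.112815*3.6 = 0.4061 m^3

0.4061


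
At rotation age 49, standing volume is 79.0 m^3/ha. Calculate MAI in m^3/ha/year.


Formula: MAI = Total Volume / Stand Age
MAI = 79.0 m^3/ha / 49 years
MAI = 1.61 m^3/ha/year

1.61


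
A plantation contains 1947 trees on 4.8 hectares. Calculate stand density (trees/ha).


Formula: Stand Density = N_trees / Area_ha
Density = 1947 trees / 4.8 ha
Density = 406 trees/ha

406


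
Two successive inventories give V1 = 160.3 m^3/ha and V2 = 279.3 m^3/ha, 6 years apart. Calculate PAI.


Formula: PAI = (V_T2 - V_T1) / (T2 - T1)
Volume increment = 279.3 - 160.3 = 119.0 m^3/ha
PAI = 119.0 / 6 = 19.83 m^3/ha/year

19.83


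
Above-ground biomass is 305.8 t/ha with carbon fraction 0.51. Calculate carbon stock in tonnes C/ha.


Formula: Carbon Stock = Biomass * Carbon Fraction
C = 305.8 t/ha * 0.51
C = 156.0 t C/ha

156.0


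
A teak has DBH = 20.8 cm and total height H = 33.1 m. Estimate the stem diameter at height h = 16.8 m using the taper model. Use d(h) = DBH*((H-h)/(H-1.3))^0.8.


Taper: d(h) = DBH * ((H - h) / (H - 1.3))^0.8
Numerator = H - h = 33.1 - 16.8 = 16.3 m
Denominator = H - 1.3 = 33.1 - 1.3 = 31.8 m
Ratio = 16.3 / 31.8 = 0.51258
d = 20.8 * 0.51258^0.8 = 12.2 cm

12.2


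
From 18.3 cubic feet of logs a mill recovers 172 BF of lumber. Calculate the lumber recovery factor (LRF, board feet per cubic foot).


Formula: LRF = Lumber Output (BF) / Log Input (ft^3)
LRF = 172 BF / 18.3 ft^3
LRF = 9.4 BF/ft^3

9.4


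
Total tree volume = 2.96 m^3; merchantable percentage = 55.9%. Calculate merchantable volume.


Formula: MV = V_total * (merchantable_pct / 100)
Merchantable fraction = 55.9% / 100 = 0.559
MV = 2.96 m^3 * 0.559 = 1.655 m^3

1.655


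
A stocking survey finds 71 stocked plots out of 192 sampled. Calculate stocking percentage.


Formula: Stocking % = stocked plots / total plots * 100
Stocking = 71 / 192 * 100
Stocking = 0.3698 * 100 = 37.0%

37.0


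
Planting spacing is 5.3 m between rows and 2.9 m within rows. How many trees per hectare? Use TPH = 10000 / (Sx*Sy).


Formula: TPH = 10000 m^2/ha / (spacing_x * spacing_y)
Area per tree = 5.3 m * 2.9 m = 15.37 m^2
TPH = 10000 / 15.37 = 651 trees/ha

651


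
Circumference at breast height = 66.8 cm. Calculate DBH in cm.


Formula: DBH = C / pi
DBH = 66.8 / pi
pi = 3.14159...
DBH = 21.3 cm

21.3


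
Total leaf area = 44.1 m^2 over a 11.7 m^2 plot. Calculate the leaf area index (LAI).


Formula: LAI = total leaf area / ground area  (dimensionless)
LAI = 44.1 m^2 / 11.7 m^2
LAI = 3.77

3.77


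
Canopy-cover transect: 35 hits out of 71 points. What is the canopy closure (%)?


Formula: Canopy closure = covered points / total points * 100
Closure = 35 / 71 * 100
Closure = 0.493 * 100 = 49.3%

49.3


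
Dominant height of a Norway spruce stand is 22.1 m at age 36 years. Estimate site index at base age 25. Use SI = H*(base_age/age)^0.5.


Formula: SI = H_dom * (base_age / age)^0.5
Age ratio = 25 / 36 = 0.69444
sqrt(age_ratio) = 0.83333
SI = 22.1 * 0.83333 = 18.4 m

18.4


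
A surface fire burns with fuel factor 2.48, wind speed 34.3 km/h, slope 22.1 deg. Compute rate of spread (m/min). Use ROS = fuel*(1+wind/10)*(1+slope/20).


Formula: ROS = fuel * (1 + wind/10) * (1 + slope/20)
Wind factor = 1 + 34.3/10 = 4.43
Slope factor = 1 + 22.1/20 = 2.105
ROS = 2.48 * 4.43 * 2.105 = 23.13 m/min

23.13


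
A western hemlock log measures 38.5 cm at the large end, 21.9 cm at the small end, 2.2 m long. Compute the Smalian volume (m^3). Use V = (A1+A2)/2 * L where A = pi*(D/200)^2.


Smalian: V = (A1 + A2)/2 * L,  A = pi*(D/200)^2
A1 = pi*(38.5/200)^2 = 0.116416 m^2
A2 = pi*(21.9/200)^2 = 0.037668 m^2
V = (0.116416+0.037668)/2*2.2 = 0.1695 m^3

0.1695


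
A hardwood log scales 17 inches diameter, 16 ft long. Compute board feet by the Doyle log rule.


Doyle: BF = (D - 4)^2 * L / 16
Adjusted diameter = 17 - 4 = 13 in
(D-4)^2 = 13^2 = 169
BF = 169 * 16 / 16 = 169 BF

169


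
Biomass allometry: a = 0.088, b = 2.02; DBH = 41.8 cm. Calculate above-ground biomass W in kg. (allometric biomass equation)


Formula: W = a * DBH^b  (allometric power law)
DBH^b = 41.8^2.02 = 1882.6782
W = 0.088 * 1882.6782 = 165.7 kg

165.7


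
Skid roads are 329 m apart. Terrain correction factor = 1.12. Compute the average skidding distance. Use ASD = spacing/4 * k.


Formula: ASD = (spacing / 4) * correction
Uncorrected distance = spacing / 4 = 329 / 4 = 82.25 m
ASD = 82.25 * 1.12 = 92 m

92


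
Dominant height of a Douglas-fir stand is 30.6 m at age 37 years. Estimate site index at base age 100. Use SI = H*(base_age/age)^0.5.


Formula: SI = H_dom * (base_age / age)^0.5
Age ratio = 100 / 37 = 2.7027
sqrt(age_ratio) = 1.64399
SI = 30.6 * 1.64399 = 50.3 m

50.3


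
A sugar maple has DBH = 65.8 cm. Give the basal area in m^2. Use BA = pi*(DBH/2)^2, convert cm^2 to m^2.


Formula: BA = pi * (DBH/2)^2 / 10000  (cm^2 to m^2)
Radius = DBH/2 = 65.8/2 = 32.9 cm
BA = pi * 32.9^2 / 10000
   = 3400.4913 cm^2 / 10000
   = 0.34 m^2

0.34


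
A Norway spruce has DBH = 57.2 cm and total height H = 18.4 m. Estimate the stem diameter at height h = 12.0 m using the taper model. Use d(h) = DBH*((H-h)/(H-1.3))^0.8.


Taper: d(h) = DBH * ((H - h) / (H - 1.3))^0.8
Numerator = H - h = 18.4 - 12.0 = 6.4 m
Denominator = H - 1.3 = 18.4 - 1.3 = 17.1 m
Ratio = 6.4 / 17.1 = 0.37427
d = 57.2 * 0.37427^0.8 = 26.1 cm

26.1


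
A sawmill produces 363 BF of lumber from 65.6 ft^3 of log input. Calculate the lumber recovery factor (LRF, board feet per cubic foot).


Formula: LRF = Lumber Output (BF) / Log Input (ft^3)
LRF = 363 BF / 65.6 ft^3
LRF = 5.53 BF/ft^3

5.53


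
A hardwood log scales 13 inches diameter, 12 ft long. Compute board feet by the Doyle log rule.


Doyle: BF = (D - 4)^2 * L / 16
Adjusted diameter = 13 - 4 = 9 in
(D-4)^2 = 9^2 = 81
BF = 81 * 12 / 16 = 61 BF

61


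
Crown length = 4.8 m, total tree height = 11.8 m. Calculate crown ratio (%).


Formula: Crown Ratio = (Crown Length / Total Height) * 100
CR = (4.8 m / 11.8 m) * 100
CR = 0.4068 * 100 = 40.7%

40.7


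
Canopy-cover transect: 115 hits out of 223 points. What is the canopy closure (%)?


Formula: Canopy closure = covered points / total points * 100
Closure = 115 / 223 * 100
Closure = 0.5157 * 100 = 51.6%

51.6


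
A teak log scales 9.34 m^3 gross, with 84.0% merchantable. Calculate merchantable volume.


Formula: MV = V_total * (merchantable_pct / 100)
Merchantable fraction = 84.0% / 100 = 0.84
MV = 9.34 m^3 * 0.84 = 7.846 m^3

7.846


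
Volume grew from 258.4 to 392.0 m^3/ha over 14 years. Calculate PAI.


Formula: PAI = (V_T2 - V_T1) / (T2 - T1)
Volume increment = 392.0 - 258.4 = 133.6 m^3/ha
PAI = 133.6 / 14 = 9.54 m^3/ha/year

9.54


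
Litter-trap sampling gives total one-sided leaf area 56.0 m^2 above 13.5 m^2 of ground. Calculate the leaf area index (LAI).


Formula: LAI = total leaf area / ground area  (dimensionless)
LAI = 56.0 m^2 / 13.5 m^2
LAI = 4.15

4.15


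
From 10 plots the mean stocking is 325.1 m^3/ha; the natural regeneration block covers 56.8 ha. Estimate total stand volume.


Formula: Total Volume = Mean Volume per ha * Total Area
Total Volume = 325.1 m^3/ha * 56.8 ha
Total Volume = 18466 m^3

18466


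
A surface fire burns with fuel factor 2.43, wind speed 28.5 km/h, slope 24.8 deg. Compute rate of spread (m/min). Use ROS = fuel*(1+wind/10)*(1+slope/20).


Formula: ROS = fuel * (1 + wind/10) * (1 + slope/20)
Wind factor = 1 + 28.5/10 = 3.85
Slope factor = 1 + 24.8/20 = 2.24
ROS = 2.43 * 3.85 * 2.24 = 20.96 m/min

20.96


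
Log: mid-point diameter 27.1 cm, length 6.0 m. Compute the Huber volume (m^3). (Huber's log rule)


Huber: V = Am * L,  Am = pi*(Dm/200)^2
Am = pi*(27.1/200)^2 = 0.05768 m^2
V = 0.05768*6.0 = 0.3461 m^3

0.3461


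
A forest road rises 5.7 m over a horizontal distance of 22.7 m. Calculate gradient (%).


Formula: Gradient = rise / run * 100
Gradient = 5.7 / 22.7 * 100 = 25.1%

25.1


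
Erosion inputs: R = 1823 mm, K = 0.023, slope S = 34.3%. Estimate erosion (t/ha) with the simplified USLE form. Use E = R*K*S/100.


Formula: E = R * K * S / 100  (simplified USLE)
R * K = 1823 * 0.023 = 41.929
E = 41.929 * 34.3 / 100 = 14.38 t/ha

14.38


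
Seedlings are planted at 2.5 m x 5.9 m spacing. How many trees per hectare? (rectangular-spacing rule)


Formula: TPH = 10000 m^2/ha / (spacing_x * spacing_y)
Area per tree = 2.5 m * 5.9 m = 14.75 m^2
TPH = 10000 / 14.75 = 678 trees/ha

678


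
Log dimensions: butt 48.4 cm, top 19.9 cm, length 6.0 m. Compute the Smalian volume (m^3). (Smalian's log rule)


Smalian: V = (A1 + A2)/2 * L,  A = pi*(D/200)^2
A1 = pi*(48.4/200)^2 = 0.183984 m^2
A2 = pi*(19.9/200)^2 = 0.031103 m^2
V = (0.183984+0.031103)/2*6.0 = 0.6453 m^3

0.6453


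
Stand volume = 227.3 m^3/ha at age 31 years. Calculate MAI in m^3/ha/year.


Formula: MAI = Total Volume / Stand Age
MAI = 227.3 m^3/ha / 31 years
MAI = 7.33 m^3/ha/year

7.33


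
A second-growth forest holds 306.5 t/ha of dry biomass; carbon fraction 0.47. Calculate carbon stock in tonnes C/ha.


Formula: Carbon Stock = Biomass * Carbon Fraction
C = 306.5 t/ha * 0.47
C = 144.1 t C/ha

144.1


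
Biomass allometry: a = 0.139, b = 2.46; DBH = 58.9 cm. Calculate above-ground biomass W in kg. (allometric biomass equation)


Formula: W = a * DBH^b  (allometric power law)
DBH^b = 58.9^2.46 = 22619.5325
W = 0.139 * 22619.5325 = 3144.1 kg

3144.1


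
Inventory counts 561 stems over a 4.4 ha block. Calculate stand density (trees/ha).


Formula: Stand Density = N_trees / Area_ha
Density = 561 trees / 4.4 ha
Density = 128 trees/ha

128


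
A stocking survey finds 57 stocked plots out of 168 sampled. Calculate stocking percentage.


Formula: Stocking % = stocked plots / total plots * 100
Stocking = 57 / 168 * 100
Stocking = 0.3393 * 100 = 33.9%

33.9


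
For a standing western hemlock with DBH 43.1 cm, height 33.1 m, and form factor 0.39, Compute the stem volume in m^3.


Formula: V = pi * (DBH/200)^2 * H * ff
Radius = DBH/200 = 43.1/200 = 0.2155 m
Radius^2 = 0.2155^2 = 0.04644025 m^2
V = pi * 0.04644025 * 33.1 * 0.39
V = 1.883 m^3

1.883


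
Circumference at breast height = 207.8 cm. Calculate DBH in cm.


Formula: DBH = C / pi
DBH = 207.8 / pi
pi = 3.14159...
DBH = 66.1 cm

66.1


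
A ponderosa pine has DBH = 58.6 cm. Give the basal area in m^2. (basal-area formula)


Formula: BA = pi * (DBH/2)^2 / 10000  (cm^2 to m^2)
Radius = DBH/2 = 58.6/2 = 29.3 cm
BA = pi * 29.3^2 / 10000
   = 2697.0259 cm^2 / 10000
   = 0.2697 m^2

0.2697


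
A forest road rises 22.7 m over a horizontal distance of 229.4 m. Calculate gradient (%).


Formula: Gradient = rise / run * 100
Gradient = 22.7 / 229.4 * 100 = 9.9%

9.9


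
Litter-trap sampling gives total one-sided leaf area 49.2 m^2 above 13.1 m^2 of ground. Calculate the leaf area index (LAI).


Formula: LAI = total leaf area / ground area  (dimensionless)
LAI = 49.2 m^2 / 13.1 m^2
LAI = 3.76

3.76


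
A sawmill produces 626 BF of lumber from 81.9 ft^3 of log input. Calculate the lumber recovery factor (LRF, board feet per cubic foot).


Formula: LRF = Lumber Output (BF) / Log Input (ft^3)
LRF = 626 BF / 81.9 ft^3
LRF = 7.64 BF/ft^3

7.64


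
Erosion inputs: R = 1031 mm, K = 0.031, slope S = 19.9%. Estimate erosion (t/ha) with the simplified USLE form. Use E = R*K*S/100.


Formula: E = R * K * S / 100  (simplified USLE)
R * K = 1031 * 0.031 = 31.961
E = 31.961 * 19.9 / 100 = 6.36 t/ha

6.36


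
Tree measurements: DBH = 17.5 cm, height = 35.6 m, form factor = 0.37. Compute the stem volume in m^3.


Formula: V = pi * (DBH/200)^2 * H * ff
Radius = DBH/200 = 17.5/200 = 0.0875 m
Radius^2 = 0.0875^2 = 0.00765625 m^2
V = pi * 0.00765625 * 35.6 * 0.37
V = 0.317 m^3

0.317


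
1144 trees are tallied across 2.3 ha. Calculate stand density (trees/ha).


Formula: Stand Density = N_trees / Area_ha
Density = 1144 trees / 2.3 ha
Density = 497 trees/ha

497


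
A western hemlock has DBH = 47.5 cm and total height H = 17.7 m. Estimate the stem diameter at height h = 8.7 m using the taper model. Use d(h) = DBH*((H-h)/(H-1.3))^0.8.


Taper: d(h) = DBH * ((H - h) / (H - 1.3))^0.8
Numerator = H - h = 17.7 - 8.7 = 9.0 m
Denominator = H - 1.3 = 17.7 - 1.3 = 16.4 m
Ratio = 9.0 / 16.4 = 0.54878
d = 47.5 * 0.54878^0.8 = 29.4 cm

29.4


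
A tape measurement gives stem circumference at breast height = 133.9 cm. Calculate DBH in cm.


Formula: DBH = C / pi
DBH = 133.9 / pi
pi = 3.14159...
DBH = 42.6 cm

42.6


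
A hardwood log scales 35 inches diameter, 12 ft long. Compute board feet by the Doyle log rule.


Doyle: BF = (D - 4)^2 * L / 16
Adjusted diameter = 35 - 4 = 31 in
(D-4)^2 = 31^2 = 961
BF = 961 * 12 / 16 = 721 BF

721


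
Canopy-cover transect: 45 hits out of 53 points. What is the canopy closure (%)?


Formula: Canopy closure = covered points / total points * 100
Closure = 45 / 53 * 100
Closure = 0.8491 * 100 = 84.9%

84.9


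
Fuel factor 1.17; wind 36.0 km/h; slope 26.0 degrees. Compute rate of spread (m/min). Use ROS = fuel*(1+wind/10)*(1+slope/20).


Formula: ROS = fuel * (1 + wind/10) * (1 + slope/20)
Wind factor = 1 + 36.0/10 = 4.6
Slope factor = 1 + 26.0/20 = 2.3
ROS = 1.17 * 4.6 * 2.3 = 12.38 m/min

12.38


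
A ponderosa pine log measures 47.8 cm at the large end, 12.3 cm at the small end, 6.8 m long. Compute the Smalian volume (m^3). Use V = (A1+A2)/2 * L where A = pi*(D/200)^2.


Smalian: V = (A1 + A2)/2 * L,  A = pi*(D/200)^2
A1 = pi*(47.8/200)^2 = 0.179451 m^2
A2 = pi*(12.3/200)^2 = 0.011882 m^2
V = (0.179451+0.011882)/2*6.8 = 0.6505 m^3

0.6505


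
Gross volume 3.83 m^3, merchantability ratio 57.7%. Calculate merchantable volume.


Formula: MV = V_total * (merchantable_pct / 100)
Merchantable fraction = 57.7% / 100 = 0.577
MV = 3.83 m^3 * 0.577 = 2.21 m^3

2.21


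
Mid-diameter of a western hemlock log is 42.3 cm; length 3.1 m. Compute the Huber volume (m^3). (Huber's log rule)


Huber: V = Am * L,  Am = pi*(Dm/200)^2
Am = pi*(42.3/200)^2 = 0.140531 m^2
V = 0.140531*3.1 = 0.4356 m^3

0.4356


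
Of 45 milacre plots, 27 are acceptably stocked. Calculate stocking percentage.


Formula: Stocking % = stocked plots / total plots * 100
Stocking = 27 / 45 * 100
Stocking = 0.6 * 100 = 60.0%

60.0


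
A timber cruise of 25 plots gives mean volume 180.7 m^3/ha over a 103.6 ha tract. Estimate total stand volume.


Formula: Total Volume = Mean Volume per ha * Total Area
Total Volume = 180.7 m^3/ha * 103.6 ha
Total Volume = 18721 m^3

18721


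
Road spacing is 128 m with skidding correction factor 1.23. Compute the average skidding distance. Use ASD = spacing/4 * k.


Formula: ASD = (spacing / 4) * correction
Uncorrected distance = spacing / 4 = 128 / 4 = 32 m
ASD = 32 * 1.23 = 39 m

39


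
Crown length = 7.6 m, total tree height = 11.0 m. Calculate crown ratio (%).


Formula: Crown Ratio = (Crown Length / Total Height) * 100
CR = (7.6 m / 11.0 m) * 100
CR = 0.6909 * 100 = 69.1%

69.1


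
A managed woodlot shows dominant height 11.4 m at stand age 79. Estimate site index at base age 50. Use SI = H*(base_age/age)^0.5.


Formula: SI = H_dom * (base_age / age)^0.5
Age ratio = 50 / 79 = 0.63291
sqrt(age_ratio) = 0.79556
SI = 11.4 * 0.79556 = 9.1 m

9.1


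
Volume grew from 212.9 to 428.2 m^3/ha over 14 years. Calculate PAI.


Formula: PAI = (V_T2 - V_T1) / (T2 - T1)
Volume increment = 428.2 - 212.9 = 215.3 m^3/ha
PAI = 215.3 / 14 = 15.38 m^3/ha/year

15.38


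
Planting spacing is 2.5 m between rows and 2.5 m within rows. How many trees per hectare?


Formula: TPH = 10000 m^2/ha / (spacing_x * spacing_y)
Area per tree = 2.5 m * 2.5 m = 6.25 m^2
TPH = 10000 / 6.25 = 1600 trees/ha

1600


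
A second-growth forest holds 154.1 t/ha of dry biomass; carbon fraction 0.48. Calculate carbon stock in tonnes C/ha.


Formula: Carbon Stock = Biomass * Carbon Fraction
C = 154.1 t/ha * 0.48
C = 74.0 t C/ha

74.0


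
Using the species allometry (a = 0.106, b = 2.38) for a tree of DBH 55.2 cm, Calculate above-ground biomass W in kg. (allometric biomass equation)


Formula: W = a * DBH^b  (allometric power law)
DBH^b = 55.2^2.38 = 13989.9127
W = 0.106 * 13989.9127 = 1482.9 kg

1482.9


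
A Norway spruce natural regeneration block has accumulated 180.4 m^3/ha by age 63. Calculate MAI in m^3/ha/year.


Formula: MAI = Total Volume / Stand Age
MAI = 180.4 m^3/ha / 63 years
MAI = 2.86 m^3/ha/year

2.86


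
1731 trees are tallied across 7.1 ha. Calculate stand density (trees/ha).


Formula: Stand Density = N_trees / Area_ha
Density = 1731 trees / 7.1 ha
Density = 244 trees/ha

244


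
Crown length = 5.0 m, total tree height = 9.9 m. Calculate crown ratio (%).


Formula: Crown Ratio = (Crown Length / Total Height) * 100
CR = (5.0 m / 9.9 m) * 100
CR = 0.5051 * 100 = 50.5%

50.5


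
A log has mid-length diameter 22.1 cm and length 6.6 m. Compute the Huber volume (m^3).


Huber: V = Am * L,  Am = pi*(Dm/200)^2
Am = pi*(22.1/200)^2 = 0.03836 m^2
V = 0.03836*6.6 = 0.2532 m^3

0.2532


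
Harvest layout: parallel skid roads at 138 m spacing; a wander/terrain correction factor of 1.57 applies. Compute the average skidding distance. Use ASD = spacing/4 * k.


Formula: ASD = (spacing / 4) * correction
Uncorrected distance = spacing / 4 = 138 / 4 = 34.5 m
ASD = 34.5 * 1.57 = 54 m

54


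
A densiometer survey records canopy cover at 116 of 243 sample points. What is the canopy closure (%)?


Formula: Canopy closure = covered points / total points * 100
Closure = 116 / 243 * 100
Closure = 0.4774 * 100 = 47.7%

47.7


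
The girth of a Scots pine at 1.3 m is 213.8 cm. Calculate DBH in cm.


Formula: DBH = C / pi
DBH = 213.8 / pi
pi = 3.14159...
DBH = 68.1 cm

68.1


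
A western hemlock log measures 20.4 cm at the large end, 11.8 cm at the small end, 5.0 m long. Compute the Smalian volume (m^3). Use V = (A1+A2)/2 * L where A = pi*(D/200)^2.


Smalian: V = (A1 + A2)/2 * L,  A = pi*(D/200)^2
A1 = pi*(20.4/200)^2 = 0.032685 m^2
A2 = pi*(11.8/200)^2 = 0.010936 m^2
V = (0.032685+0.010936)/2*5.0 = 0.1091 m^3

0.1091


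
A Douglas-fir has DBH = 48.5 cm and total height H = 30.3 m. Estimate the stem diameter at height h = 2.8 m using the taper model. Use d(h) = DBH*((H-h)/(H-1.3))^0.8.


Taper: d(h) = DBH * ((H - h) / (H - 1.3))^0.8
Numerator = H - h = 30.3 - 2.8 = 27.5 m
Denominator = H - 1.3 = 30.3 - 1.3 = 29.0 m
Ratio = 27.5 / 29.0 = 0.94828
d = 48.5 * 0.94828^0.8 = 46.5 cm

46.5
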